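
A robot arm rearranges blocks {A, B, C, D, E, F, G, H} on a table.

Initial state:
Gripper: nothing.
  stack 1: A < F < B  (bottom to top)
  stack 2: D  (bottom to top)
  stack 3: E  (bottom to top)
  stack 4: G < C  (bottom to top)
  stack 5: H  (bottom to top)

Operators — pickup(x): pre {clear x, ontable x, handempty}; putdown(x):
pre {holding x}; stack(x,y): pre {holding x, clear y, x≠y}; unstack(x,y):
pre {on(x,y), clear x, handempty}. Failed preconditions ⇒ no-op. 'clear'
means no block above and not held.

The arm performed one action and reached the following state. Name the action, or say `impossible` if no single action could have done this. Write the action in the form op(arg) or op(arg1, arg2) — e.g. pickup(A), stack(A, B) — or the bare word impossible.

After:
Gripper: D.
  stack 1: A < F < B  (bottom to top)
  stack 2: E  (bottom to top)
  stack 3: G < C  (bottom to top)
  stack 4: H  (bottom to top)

pickup(D)

target: towers=[A/F/B; E; G/C; H] holding=D
         pickup(E) → towers=[A/F/B; D; G/C; H] holding=E
         pickup(H) → towers=[A/F/B; D; E; G/C] holding=H
     unstack(B, F) → towers=[A/F; D; E; G/C; H] holding=B
         pickup(D) → towers=[A/F/B; E; G/C; H] holding=D  ← match
     unstack(C, G) → towers=[A/F/B; D; E; G; H] holding=C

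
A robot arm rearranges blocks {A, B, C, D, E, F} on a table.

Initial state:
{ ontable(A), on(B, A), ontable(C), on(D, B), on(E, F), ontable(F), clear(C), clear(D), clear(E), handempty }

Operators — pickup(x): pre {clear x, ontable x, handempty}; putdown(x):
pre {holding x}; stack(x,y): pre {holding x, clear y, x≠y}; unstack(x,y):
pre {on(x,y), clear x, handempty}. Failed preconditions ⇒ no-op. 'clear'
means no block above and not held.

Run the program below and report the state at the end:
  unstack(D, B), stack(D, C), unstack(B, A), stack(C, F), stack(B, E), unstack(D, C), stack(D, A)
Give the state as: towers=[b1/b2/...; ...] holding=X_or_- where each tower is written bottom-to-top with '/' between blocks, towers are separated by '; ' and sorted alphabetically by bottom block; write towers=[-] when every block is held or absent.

towers=[A/D; C; F/E/B] holding=-

step 1 (unstack(D, B)): towers=[A/B; C; F/E] holding=D
step 2 (stack(D, C)): towers=[A/B; C/D; F/E] holding=-
step 3 (unstack(B, A)): towers=[A; C/D; F/E] holding=B
step 4 (stack(C, F)) [no-op]: towers=[A; C/D; F/E] holding=B
step 5 (stack(B, E)): towers=[A; C/D; F/E/B] holding=-
step 6 (unstack(D, C)): towers=[A; C; F/E/B] holding=D
step 7 (stack(D, A)): towers=[A/D; C; F/E/B] holding=-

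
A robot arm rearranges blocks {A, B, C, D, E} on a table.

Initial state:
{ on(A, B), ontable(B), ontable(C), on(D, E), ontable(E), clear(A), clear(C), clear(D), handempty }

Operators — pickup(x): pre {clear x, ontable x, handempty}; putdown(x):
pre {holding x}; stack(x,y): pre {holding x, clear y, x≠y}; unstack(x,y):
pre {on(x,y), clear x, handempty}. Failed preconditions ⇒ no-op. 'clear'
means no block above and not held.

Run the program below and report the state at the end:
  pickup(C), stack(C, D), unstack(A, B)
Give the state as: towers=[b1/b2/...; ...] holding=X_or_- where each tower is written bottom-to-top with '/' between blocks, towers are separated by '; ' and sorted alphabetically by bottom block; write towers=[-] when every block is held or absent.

towers=[B; E/D/C] holding=A

step 1 (pickup(C)): towers=[B/A; E/D] holding=C
step 2 (stack(C, D)): towers=[B/A; E/D/C] holding=-
step 3 (unstack(A, B)): towers=[B; E/D/C] holding=A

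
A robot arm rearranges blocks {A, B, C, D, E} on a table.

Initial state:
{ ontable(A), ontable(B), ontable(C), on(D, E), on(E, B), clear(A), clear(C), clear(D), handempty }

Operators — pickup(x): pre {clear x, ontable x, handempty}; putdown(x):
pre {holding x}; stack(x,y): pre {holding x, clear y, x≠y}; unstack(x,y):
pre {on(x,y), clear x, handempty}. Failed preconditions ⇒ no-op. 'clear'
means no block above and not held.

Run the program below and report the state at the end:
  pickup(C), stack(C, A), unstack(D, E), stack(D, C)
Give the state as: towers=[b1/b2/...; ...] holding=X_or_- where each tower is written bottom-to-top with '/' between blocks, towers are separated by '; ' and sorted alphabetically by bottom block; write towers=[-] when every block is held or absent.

step 1 (pickup(C)): towers=[A; B/E/D] holding=C
step 2 (stack(C, A)): towers=[A/C; B/E/D] holding=-
step 3 (unstack(D, E)): towers=[A/C; B/E] holding=D
step 4 (stack(D, C)): towers=[A/C/D; B/E] holding=-

towers=[A/C/D; B/E] holding=-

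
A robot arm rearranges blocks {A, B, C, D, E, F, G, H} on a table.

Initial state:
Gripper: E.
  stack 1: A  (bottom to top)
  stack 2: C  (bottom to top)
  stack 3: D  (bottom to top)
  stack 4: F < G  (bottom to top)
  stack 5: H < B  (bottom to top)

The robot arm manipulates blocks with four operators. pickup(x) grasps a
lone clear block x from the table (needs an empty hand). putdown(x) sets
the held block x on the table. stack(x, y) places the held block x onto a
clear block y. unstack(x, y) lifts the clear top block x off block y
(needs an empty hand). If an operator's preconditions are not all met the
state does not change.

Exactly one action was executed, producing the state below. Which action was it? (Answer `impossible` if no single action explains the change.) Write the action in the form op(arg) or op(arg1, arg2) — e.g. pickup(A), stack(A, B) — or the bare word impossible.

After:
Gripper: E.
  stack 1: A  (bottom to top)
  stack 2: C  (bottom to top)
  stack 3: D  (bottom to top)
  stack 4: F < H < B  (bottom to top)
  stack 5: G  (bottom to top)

target: towers=[A; C; D; F/H/B; G] holding=E
        putdown(E) → towers=[A; C; D; E; F/G; H/B] holding=-
       stack(E, G) → towers=[A; C; D; F/G/E; H/B] holding=-
       stack(E, A) → towers=[A/E; C; D; F/G; H/B] holding=-
       stack(E, B) → towers=[A; C; D; F/G; H/B/E] holding=-
       stack(E, D) → towers=[A; C; D/E; F/G; H/B] holding=-
       stack(E, C) → towers=[A; C/E; D; F/G; H/B] holding=-
none of the 6 applicable actions match → impossible

impossible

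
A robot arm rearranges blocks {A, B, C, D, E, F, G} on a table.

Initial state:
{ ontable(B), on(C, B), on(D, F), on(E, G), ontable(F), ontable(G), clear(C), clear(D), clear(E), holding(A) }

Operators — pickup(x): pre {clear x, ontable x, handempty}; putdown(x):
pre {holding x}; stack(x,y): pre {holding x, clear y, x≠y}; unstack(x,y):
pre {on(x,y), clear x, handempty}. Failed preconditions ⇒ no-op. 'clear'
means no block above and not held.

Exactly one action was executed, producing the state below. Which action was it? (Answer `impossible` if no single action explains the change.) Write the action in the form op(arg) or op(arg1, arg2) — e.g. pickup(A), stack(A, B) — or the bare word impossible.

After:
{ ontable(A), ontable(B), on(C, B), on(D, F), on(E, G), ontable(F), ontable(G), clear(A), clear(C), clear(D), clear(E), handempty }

putdown(A)

target: towers=[A; B/C; F/D; G/E] holding=-
        putdown(A) → towers=[A; B/C; F/D; G/E] holding=-  ← match
       stack(A, D) → towers=[B/C; F/D/A; G/E] holding=-
       stack(A, E) → towers=[B/C; F/D; G/E/A] holding=-
       stack(A, C) → towers=[B/C/A; F/D; G/E] holding=-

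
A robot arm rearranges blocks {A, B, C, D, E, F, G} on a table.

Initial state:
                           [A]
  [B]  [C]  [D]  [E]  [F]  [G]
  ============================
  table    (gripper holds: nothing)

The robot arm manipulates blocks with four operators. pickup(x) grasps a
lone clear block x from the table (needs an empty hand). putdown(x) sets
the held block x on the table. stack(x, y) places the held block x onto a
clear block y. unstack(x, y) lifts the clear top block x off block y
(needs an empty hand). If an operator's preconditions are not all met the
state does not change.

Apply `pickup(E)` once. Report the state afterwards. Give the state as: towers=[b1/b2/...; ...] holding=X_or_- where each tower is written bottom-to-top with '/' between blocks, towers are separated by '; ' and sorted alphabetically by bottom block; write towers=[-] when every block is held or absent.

towers=[B; C; D; F; G/A] holding=E

before: towers=[B; C; D; E; F; G/A] holding=-
pre[pickup(E)]: clear(E) ok, ontable(E) ok, handempty ok
all met → apply pickup(E)
after:  towers=[B; C; D; F; G/A] holding=E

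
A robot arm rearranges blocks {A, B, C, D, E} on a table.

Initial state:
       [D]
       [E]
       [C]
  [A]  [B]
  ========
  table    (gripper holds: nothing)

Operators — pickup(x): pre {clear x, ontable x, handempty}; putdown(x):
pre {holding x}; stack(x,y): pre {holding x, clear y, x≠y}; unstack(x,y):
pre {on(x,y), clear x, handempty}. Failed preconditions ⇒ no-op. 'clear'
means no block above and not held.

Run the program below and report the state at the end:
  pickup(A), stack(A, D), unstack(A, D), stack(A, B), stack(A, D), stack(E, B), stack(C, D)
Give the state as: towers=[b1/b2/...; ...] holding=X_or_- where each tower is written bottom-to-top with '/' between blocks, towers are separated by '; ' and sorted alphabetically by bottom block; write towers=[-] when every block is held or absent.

towers=[B/C/E/D/A] holding=-

step 1 (pickup(A)): towers=[B/C/E/D] holding=A
step 2 (stack(A, D)): towers=[B/C/E/D/A] holding=-
step 3 (unstack(A, D)): towers=[B/C/E/D] holding=A
step 4 (stack(A, B)) [no-op]: towers=[B/C/E/D] holding=A
step 5 (stack(A, D)): towers=[B/C/E/D/A] holding=-
step 6 (stack(E, B)) [no-op]: towers=[B/C/E/D/A] holding=-
step 7 (stack(C, D)) [no-op]: towers=[B/C/E/D/A] holding=-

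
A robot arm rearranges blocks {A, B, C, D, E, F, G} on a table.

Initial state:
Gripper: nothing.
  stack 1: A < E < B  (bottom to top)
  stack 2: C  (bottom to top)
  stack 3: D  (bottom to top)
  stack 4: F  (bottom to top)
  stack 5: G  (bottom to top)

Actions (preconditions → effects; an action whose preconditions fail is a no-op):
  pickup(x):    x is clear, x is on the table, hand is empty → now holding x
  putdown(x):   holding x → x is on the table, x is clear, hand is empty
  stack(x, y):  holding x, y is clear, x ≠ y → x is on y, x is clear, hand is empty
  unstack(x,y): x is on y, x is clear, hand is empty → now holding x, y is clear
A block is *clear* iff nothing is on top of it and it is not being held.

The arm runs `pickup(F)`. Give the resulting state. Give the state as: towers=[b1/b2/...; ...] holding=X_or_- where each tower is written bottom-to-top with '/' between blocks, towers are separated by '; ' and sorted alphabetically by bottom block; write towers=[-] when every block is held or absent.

towers=[A/E/B; C; D; G] holding=F

before: towers=[A/E/B; C; D; F; G] holding=-
pre[pickup(F)]: clear(F) ✓, ontable(F) ✓, handempty ✓
all met → apply pickup(F)
after:  towers=[A/E/B; C; D; G] holding=F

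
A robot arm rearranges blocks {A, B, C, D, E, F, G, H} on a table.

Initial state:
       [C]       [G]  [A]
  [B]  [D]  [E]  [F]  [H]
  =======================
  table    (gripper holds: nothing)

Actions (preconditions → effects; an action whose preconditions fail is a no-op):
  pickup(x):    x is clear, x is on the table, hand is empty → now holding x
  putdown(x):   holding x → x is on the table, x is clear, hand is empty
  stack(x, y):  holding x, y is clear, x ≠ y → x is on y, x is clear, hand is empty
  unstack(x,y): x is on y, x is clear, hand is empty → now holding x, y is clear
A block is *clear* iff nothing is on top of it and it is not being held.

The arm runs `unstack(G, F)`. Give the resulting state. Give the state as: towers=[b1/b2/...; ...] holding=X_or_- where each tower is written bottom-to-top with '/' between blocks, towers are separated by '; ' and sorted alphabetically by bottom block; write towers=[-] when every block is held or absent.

before: towers=[B; D/C; E; F/G; H/A] holding=-
pre[unstack(G, F)]: on(G,F) ✓, clear(G) ✓, handempty ✓
all met → apply unstack(G, F)
after:  towers=[B; D/C; E; F; H/A] holding=G

towers=[B; D/C; E; F; H/A] holding=G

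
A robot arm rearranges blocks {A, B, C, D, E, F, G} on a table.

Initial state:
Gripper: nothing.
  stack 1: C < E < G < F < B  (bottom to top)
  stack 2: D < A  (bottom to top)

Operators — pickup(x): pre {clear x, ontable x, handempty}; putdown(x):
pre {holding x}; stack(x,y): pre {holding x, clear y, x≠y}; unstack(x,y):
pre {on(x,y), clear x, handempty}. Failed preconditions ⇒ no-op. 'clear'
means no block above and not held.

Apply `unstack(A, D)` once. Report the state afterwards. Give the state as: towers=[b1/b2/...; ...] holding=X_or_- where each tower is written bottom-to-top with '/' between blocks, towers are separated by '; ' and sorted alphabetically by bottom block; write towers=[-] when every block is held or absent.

towers=[C/E/G/F/B; D] holding=A

before: towers=[C/E/G/F/B; D/A] holding=-
pre[unstack(A, D)]: on(A,D) yes, clear(A) yes, handempty yes
all met → apply unstack(A, D)
after:  towers=[C/E/G/F/B; D] holding=A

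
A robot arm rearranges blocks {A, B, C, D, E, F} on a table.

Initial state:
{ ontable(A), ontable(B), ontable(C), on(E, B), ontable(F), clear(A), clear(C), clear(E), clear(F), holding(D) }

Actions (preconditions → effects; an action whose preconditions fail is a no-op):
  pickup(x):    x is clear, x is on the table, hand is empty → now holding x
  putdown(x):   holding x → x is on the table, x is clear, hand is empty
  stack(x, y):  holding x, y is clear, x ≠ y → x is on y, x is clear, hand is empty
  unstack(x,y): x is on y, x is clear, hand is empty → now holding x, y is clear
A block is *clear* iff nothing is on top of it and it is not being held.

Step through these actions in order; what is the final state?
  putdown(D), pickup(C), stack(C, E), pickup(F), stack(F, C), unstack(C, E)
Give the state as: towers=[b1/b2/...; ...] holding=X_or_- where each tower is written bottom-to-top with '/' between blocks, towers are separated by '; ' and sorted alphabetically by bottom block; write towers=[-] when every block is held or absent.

towers=[A; B/E/C/F; D] holding=-

step 1 (putdown(D)): towers=[A; B/E; C; D; F] holding=-
step 2 (pickup(C)): towers=[A; B/E; D; F] holding=C
step 3 (stack(C, E)): towers=[A; B/E/C; D; F] holding=-
step 4 (pickup(F)): towers=[A; B/E/C; D] holding=F
step 5 (stack(F, C)): towers=[A; B/E/C/F; D] holding=-
step 6 (unstack(C, E)) [no-op]: towers=[A; B/E/C/F; D] holding=-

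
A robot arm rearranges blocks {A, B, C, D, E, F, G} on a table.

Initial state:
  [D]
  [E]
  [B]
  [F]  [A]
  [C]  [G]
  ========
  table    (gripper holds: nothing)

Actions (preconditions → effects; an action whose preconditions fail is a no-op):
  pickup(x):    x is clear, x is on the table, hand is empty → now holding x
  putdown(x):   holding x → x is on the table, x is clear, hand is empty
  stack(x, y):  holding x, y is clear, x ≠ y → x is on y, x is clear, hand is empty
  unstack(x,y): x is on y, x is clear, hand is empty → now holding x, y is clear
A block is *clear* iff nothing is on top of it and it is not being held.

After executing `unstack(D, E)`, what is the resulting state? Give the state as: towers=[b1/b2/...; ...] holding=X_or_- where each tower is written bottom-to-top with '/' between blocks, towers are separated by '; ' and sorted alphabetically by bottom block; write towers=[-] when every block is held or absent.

before: towers=[C/F/B/E/D; G/A] holding=-
pre[unstack(D, E)]: on(D,E) ok, clear(D) ok, handempty ok
all met → apply unstack(D, E)
after:  towers=[C/F/B/E; G/A] holding=D

towers=[C/F/B/E; G/A] holding=D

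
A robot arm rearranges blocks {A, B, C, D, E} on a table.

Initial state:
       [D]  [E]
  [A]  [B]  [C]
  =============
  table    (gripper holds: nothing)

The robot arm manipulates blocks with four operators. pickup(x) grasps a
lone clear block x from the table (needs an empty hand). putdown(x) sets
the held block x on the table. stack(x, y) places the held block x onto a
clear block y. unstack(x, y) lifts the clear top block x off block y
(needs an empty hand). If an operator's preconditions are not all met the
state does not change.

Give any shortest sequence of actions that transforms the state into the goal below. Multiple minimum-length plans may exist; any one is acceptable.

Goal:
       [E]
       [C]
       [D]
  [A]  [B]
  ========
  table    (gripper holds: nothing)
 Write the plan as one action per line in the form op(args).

step 1 (unstack(E, C)): towers=[A; B/D; C] holding=E
step 2 (putdown(E)): towers=[A; B/D; C; E] holding=-
step 3 (pickup(C)): towers=[A; B/D; E] holding=C
step 4 (stack(C, D)): towers=[A; B/D/C; E] holding=-
step 5 (pickup(E)): towers=[A; B/D/C] holding=E
step 6 (stack(E, C)): towers=[A; B/D/C/E] holding=-
goal check: towers=[A; B/D/C/E] holding=- — reached (length 6, optimal by BFS)

unstack(E, C)
putdown(E)
pickup(C)
stack(C, D)
pickup(E)
stack(E, C)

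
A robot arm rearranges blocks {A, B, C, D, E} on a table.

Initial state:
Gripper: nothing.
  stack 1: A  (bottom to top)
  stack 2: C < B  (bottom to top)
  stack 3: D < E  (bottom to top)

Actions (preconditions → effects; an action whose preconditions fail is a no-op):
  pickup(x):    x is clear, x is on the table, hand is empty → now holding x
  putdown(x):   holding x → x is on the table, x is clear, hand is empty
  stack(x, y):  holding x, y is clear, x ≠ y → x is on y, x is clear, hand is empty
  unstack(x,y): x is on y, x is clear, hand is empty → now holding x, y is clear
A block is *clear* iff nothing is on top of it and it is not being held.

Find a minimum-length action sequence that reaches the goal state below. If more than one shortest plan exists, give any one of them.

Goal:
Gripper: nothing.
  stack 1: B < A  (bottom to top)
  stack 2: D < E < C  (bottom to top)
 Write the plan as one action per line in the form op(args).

step 1 (unstack(B, C)): towers=[A; C; D/E] holding=B
step 2 (putdown(B)): towers=[A; B; C; D/E] holding=-
step 3 (pickup(A)): towers=[B; C; D/E] holding=A
step 4 (stack(A, B)): towers=[B/A; C; D/E] holding=-
step 5 (pickup(C)): towers=[B/A; D/E] holding=C
step 6 (stack(C, E)): towers=[B/A; D/E/C] holding=-
goal check: towers=[B/A; D/E/C] holding=- — reached (length 6, optimal by BFS)

unstack(B, C)
putdown(B)
pickup(A)
stack(A, B)
pickup(C)
stack(C, E)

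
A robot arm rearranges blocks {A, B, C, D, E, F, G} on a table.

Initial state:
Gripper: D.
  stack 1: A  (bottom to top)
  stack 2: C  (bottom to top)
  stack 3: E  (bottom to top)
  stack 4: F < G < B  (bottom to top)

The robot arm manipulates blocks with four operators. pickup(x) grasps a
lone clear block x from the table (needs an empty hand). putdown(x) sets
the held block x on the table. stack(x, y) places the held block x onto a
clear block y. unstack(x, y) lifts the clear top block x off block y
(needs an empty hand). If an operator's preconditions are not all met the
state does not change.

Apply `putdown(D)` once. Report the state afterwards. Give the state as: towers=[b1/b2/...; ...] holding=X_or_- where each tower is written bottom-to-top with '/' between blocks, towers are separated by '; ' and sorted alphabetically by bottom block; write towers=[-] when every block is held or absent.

before: towers=[A; C; E; F/G/B] holding=D
pre[putdown(D)]: holding(D) yes
all met → apply putdown(D)
after:  towers=[A; C; D; E; F/G/B] holding=-

towers=[A; C; D; E; F/G/B] holding=-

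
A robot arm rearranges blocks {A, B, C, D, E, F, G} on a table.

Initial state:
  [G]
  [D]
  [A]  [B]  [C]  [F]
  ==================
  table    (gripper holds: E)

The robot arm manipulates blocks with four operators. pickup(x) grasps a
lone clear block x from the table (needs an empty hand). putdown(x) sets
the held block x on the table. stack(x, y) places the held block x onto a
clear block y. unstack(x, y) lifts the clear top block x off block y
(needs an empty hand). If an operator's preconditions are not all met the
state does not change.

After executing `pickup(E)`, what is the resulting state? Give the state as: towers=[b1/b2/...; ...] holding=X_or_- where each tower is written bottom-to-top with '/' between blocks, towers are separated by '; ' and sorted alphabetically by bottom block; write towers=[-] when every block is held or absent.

before: towers=[A/D/G; B; C; F] holding=E
pre[pickup(E)]: clear(E) ✗, ontable(E) ✗, handempty ✗
clear(E), ontable(E), handempty unmet → pickup(E) is a no-op
after:  towers=[A/D/G; B; C; F] holding=E

towers=[A/D/G; B; C; F] holding=E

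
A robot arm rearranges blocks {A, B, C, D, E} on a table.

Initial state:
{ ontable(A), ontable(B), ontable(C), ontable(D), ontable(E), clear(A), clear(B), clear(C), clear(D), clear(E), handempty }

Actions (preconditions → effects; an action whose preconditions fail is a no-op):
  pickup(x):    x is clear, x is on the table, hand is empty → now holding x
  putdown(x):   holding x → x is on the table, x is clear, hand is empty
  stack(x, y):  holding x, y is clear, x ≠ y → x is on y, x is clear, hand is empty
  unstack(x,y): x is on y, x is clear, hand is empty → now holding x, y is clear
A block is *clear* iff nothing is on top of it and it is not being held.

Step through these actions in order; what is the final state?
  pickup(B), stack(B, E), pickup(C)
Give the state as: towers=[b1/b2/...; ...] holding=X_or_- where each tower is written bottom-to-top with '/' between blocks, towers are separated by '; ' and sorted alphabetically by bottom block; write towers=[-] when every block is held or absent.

step 1 (pickup(B)): towers=[A; C; D; E] holding=B
step 2 (stack(B, E)): towers=[A; C; D; E/B] holding=-
step 3 (pickup(C)): towers=[A; D; E/B] holding=C

towers=[A; D; E/B] holding=C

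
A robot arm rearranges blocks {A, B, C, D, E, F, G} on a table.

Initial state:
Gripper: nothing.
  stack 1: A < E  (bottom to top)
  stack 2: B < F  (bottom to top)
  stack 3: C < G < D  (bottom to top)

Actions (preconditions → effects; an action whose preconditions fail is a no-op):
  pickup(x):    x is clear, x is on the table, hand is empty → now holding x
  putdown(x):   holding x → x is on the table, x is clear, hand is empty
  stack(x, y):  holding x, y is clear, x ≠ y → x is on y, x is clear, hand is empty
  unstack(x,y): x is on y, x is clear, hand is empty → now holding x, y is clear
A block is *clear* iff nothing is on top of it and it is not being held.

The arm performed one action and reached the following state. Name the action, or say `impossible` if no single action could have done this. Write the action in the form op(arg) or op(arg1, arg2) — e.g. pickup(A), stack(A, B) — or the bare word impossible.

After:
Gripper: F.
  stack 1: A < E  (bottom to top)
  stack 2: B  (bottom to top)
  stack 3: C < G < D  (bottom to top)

target: towers=[A/E; B; C/G/D] holding=F
     unstack(F, B) → towers=[A/E; B; C/G/D] holding=F  ← match
     unstack(D, G) → towers=[A/E; B/F; C/G] holding=D
     unstack(E, A) → towers=[A; B/F; C/G/D] holding=E

unstack(F, B)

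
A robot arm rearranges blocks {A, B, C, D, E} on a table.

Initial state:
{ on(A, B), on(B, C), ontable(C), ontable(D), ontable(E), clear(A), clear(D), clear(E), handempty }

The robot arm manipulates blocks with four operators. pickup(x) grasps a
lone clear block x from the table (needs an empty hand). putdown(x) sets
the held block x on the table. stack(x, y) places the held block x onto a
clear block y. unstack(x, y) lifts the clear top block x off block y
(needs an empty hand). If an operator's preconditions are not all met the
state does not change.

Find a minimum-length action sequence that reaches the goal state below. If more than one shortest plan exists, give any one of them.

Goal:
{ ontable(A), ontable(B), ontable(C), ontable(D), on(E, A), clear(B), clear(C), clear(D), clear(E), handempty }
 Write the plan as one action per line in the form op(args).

step 1 (unstack(A, B)): towers=[C/B; D; E] holding=A
step 2 (putdown(A)): towers=[A; C/B; D; E] holding=-
step 3 (unstack(B, C)): towers=[A; C; D; E] holding=B
step 4 (putdown(B)): towers=[A; B; C; D; E] holding=-
step 5 (pickup(E)): towers=[A; B; C; D] holding=E
step 6 (stack(E, A)): towers=[A/E; B; C; D] holding=-
goal check: towers=[A/E; B; C; D] holding=- — reached (length 6, optimal by BFS)

unstack(A, B)
putdown(A)
unstack(B, C)
putdown(B)
pickup(E)
stack(E, A)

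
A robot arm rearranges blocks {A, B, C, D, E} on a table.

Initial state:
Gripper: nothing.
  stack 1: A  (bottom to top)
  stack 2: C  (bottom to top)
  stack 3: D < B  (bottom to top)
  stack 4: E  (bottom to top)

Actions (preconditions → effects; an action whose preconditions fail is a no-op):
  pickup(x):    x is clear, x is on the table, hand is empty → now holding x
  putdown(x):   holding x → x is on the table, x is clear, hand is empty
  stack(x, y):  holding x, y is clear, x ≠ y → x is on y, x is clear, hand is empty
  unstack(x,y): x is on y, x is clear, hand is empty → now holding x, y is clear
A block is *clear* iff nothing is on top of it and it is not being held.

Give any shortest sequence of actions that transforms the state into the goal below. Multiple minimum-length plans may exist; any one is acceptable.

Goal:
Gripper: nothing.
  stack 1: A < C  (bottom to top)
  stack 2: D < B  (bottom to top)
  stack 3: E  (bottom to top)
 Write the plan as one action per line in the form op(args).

pickup(C)
stack(C, A)

step 1 (pickup(C)): towers=[A; D/B; E] holding=C
step 2 (stack(C, A)): towers=[A/C; D/B; E] holding=-
goal check: towers=[A/C; D/B; E] holding=- — reached (length 2, optimal by BFS)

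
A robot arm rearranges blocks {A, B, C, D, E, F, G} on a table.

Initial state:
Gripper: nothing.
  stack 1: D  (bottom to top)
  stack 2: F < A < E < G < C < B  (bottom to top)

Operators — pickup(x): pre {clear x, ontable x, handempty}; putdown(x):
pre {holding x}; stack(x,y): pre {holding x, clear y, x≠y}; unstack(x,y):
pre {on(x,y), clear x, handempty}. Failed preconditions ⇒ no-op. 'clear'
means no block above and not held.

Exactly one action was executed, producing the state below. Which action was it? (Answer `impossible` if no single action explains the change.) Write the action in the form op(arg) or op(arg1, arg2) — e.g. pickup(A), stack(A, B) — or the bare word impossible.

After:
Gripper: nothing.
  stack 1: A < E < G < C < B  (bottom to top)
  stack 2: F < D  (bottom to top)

target: towers=[A/E/G/C/B; F/D] holding=-
     unstack(B, C) → towers=[D; F/A/E/G/C] holding=B
         pickup(D) → towers=[F/A/E/G/C/B] holding=D
none of the 2 applicable actions match → impossible

impossible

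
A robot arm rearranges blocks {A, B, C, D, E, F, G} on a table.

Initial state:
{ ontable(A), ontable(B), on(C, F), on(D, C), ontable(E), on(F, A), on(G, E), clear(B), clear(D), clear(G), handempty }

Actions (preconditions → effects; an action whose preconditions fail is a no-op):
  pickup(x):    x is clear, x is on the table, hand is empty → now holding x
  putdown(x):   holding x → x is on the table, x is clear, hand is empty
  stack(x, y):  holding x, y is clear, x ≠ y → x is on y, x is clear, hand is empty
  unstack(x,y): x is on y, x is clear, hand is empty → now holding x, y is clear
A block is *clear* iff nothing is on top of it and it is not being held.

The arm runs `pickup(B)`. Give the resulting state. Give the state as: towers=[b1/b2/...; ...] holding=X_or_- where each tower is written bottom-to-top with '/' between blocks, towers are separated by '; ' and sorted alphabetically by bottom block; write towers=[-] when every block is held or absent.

towers=[A/F/C/D; E/G] holding=B

before: towers=[A/F/C/D; B; E/G] holding=-
pre[pickup(B)]: clear(B) yes, ontable(B) yes, handempty yes
all met → apply pickup(B)
after:  towers=[A/F/C/D; E/G] holding=B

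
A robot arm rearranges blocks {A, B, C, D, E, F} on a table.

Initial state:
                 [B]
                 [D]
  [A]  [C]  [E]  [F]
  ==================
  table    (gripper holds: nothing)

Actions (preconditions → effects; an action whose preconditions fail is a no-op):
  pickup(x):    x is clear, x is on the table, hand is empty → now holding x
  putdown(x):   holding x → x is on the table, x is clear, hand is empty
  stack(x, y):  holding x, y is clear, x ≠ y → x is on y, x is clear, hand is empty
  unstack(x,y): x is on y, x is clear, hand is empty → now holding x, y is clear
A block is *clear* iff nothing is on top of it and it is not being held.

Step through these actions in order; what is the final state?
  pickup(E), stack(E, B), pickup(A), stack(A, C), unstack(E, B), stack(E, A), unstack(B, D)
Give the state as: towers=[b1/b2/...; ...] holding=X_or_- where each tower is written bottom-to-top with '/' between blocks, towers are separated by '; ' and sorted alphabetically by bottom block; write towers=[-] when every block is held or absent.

towers=[C/A/E; F/D] holding=B

step 1 (pickup(E)): towers=[A; C; F/D/B] holding=E
step 2 (stack(E, B)): towers=[A; C; F/D/B/E] holding=-
step 3 (pickup(A)): towers=[C; F/D/B/E] holding=A
step 4 (stack(A, C)): towers=[C/A; F/D/B/E] holding=-
step 5 (unstack(E, B)): towers=[C/A; F/D/B] holding=E
step 6 (stack(E, A)): towers=[C/A/E; F/D/B] holding=-
step 7 (unstack(B, D)): towers=[C/A/E; F/D] holding=B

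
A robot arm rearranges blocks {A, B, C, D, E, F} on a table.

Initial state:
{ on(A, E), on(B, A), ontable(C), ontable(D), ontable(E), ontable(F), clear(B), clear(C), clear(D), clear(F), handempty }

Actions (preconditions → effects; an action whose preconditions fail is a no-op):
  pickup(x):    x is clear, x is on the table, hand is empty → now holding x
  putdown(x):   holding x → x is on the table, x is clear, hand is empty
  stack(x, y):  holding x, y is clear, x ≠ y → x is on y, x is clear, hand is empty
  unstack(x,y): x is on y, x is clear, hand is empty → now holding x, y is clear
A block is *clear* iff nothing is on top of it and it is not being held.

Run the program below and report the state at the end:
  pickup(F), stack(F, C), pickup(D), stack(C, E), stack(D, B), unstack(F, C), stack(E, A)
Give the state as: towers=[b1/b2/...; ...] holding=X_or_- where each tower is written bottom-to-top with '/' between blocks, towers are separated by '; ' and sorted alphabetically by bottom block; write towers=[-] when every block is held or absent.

towers=[C; E/A/B/D] holding=F

step 1 (pickup(F)): towers=[C; D; E/A/B] holding=F
step 2 (stack(F, C)): towers=[C/F; D; E/A/B] holding=-
step 3 (pickup(D)): towers=[C/F; E/A/B] holding=D
step 4 (stack(C, E)) [no-op]: towers=[C/F; E/A/B] holding=D
step 5 (stack(D, B)): towers=[C/F; E/A/B/D] holding=-
step 6 (unstack(F, C)): towers=[C; E/A/B/D] holding=F
step 7 (stack(E, A)) [no-op]: towers=[C; E/A/B/D] holding=F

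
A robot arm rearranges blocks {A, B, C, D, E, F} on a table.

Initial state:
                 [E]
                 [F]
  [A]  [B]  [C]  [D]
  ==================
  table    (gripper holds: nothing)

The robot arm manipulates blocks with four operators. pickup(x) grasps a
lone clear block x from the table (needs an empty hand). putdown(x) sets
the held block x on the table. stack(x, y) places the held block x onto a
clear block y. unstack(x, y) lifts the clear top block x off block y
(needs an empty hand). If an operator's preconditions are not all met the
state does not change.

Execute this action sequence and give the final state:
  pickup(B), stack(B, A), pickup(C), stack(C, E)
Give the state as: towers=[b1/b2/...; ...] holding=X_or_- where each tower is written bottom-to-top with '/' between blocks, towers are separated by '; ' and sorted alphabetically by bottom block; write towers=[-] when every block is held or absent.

towers=[A/B; D/F/E/C] holding=-

step 1 (pickup(B)): towers=[A; C; D/F/E] holding=B
step 2 (stack(B, A)): towers=[A/B; C; D/F/E] holding=-
step 3 (pickup(C)): towers=[A/B; D/F/E] holding=C
step 4 (stack(C, E)): towers=[A/B; D/F/E/C] holding=-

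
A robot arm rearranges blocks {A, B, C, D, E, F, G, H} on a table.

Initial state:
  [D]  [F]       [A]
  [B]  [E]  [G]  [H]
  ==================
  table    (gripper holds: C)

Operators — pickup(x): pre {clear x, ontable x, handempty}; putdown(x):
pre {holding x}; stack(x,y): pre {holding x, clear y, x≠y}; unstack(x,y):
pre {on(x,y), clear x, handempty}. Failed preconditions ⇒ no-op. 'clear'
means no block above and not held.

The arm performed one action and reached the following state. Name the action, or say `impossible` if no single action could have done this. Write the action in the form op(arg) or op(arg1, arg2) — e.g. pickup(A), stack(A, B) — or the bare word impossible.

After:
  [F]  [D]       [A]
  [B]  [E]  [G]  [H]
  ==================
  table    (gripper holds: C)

target: towers=[B/F; E/D; G; H/A] holding=C
        putdown(C) → towers=[B/D; C; E/F; G; H/A] holding=-
       stack(C, G) → towers=[B/D; E/F; G/C; H/A] holding=-
       stack(C, A) → towers=[B/D; E/F; G; H/A/C] holding=-
       stack(C, F) → towers=[B/D; E/F/C; G; H/A] holding=-
       stack(C, D) → towers=[B/D/C; E/F; G; H/A] holding=-
none of the 5 applicable actions match → impossible

impossible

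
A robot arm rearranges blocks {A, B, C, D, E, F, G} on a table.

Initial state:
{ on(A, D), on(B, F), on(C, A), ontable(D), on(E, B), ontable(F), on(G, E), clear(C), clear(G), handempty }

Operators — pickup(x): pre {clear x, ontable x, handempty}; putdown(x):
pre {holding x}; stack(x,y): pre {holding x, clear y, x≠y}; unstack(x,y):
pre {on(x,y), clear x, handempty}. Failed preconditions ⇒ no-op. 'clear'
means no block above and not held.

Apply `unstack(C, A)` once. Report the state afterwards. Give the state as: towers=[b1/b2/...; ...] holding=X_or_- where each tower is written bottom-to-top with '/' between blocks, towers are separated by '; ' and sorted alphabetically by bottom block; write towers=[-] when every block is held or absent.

before: towers=[D/A/C; F/B/E/G] holding=-
pre[unstack(C, A)]: on(C,A) ok, clear(C) ok, handempty ok
all met → apply unstack(C, A)
after:  towers=[D/A; F/B/E/G] holding=C

towers=[D/A; F/B/E/G] holding=C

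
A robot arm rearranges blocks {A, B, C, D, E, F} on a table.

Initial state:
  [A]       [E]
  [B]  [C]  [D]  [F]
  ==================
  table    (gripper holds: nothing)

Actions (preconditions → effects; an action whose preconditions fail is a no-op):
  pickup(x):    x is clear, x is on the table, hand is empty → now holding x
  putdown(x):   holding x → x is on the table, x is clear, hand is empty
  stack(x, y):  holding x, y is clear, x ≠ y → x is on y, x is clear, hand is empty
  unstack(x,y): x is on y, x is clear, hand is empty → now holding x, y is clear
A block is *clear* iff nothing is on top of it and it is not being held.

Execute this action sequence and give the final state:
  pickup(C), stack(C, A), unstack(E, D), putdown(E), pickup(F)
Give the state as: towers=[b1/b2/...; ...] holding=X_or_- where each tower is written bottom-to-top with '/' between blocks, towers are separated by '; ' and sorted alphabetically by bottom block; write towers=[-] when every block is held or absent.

towers=[B/A/C; D; E] holding=F

step 1 (pickup(C)): towers=[B/A; D/E; F] holding=C
step 2 (stack(C, A)): towers=[B/A/C; D/E; F] holding=-
step 3 (unstack(E, D)): towers=[B/A/C; D; F] holding=E
step 4 (putdown(E)): towers=[B/A/C; D; E; F] holding=-
step 5 (pickup(F)): towers=[B/A/C; D; E] holding=F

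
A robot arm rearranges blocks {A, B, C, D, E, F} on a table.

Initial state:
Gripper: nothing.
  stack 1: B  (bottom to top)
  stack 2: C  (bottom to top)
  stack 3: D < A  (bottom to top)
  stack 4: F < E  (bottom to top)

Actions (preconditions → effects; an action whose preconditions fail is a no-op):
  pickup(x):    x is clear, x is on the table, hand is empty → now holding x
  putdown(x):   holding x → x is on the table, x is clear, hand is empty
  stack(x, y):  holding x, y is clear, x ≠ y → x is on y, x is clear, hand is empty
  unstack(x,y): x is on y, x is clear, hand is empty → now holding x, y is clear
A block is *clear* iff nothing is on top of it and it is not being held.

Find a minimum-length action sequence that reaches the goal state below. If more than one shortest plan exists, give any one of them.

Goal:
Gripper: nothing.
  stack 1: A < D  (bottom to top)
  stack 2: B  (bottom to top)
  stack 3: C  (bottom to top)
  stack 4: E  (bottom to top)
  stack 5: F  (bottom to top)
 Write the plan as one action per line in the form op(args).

unstack(A, D)
putdown(A)
pickup(D)
stack(D, A)
unstack(E, F)
putdown(E)

step 1 (unstack(A, D)): towers=[B; C; D; F/E] holding=A
step 2 (putdown(A)): towers=[A; B; C; D; F/E] holding=-
step 3 (pickup(D)): towers=[A; B; C; F/E] holding=D
step 4 (stack(D, A)): towers=[A/D; B; C; F/E] holding=-
step 5 (unstack(E, F)): towers=[A/D; B; C; F] holding=E
step 6 (putdown(E)): towers=[A/D; B; C; E; F] holding=-
goal check: towers=[A/D; B; C; E; F] holding=- — reached (length 6, optimal by BFS)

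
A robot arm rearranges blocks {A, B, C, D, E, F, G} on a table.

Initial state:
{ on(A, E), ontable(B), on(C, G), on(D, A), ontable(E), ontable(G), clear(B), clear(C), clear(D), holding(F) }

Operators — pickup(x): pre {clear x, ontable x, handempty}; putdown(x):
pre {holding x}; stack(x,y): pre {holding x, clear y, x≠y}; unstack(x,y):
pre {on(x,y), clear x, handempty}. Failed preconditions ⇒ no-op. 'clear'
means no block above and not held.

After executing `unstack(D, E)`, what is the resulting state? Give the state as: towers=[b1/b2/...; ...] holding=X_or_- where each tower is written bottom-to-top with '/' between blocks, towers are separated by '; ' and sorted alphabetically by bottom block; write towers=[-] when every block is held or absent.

before: towers=[B; E/A/D; G/C] holding=F
pre[unstack(D, E)]: on(D,E) fail, clear(D) ok, handempty fail
on(D,E), handempty unmet → unstack(D, E) is a no-op
after:  towers=[B; E/A/D; G/C] holding=F

towers=[B; E/A/D; G/C] holding=F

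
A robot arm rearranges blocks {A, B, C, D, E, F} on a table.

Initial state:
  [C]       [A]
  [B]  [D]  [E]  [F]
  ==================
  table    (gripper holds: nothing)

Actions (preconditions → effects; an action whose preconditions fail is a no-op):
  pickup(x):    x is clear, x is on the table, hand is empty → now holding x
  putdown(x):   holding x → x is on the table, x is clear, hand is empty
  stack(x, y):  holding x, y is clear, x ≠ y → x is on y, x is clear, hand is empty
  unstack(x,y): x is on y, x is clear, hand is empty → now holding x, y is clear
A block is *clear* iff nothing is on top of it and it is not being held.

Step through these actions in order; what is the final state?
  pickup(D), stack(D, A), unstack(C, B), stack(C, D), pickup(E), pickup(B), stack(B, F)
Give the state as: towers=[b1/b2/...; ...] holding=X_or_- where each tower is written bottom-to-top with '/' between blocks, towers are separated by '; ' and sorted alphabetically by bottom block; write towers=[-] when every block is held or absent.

step 1 (pickup(D)): towers=[B/C; E/A; F] holding=D
step 2 (stack(D, A)): towers=[B/C; E/A/D; F] holding=-
step 3 (unstack(C, B)): towers=[B; E/A/D; F] holding=C
step 4 (stack(C, D)): towers=[B; E/A/D/C; F] holding=-
step 5 (pickup(E)) [no-op]: towers=[B; E/A/D/C; F] holding=-
step 6 (pickup(B)): towers=[E/A/D/C; F] holding=B
step 7 (stack(B, F)): towers=[E/A/D/C; F/B] holding=-

towers=[E/A/D/C; F/B] holding=-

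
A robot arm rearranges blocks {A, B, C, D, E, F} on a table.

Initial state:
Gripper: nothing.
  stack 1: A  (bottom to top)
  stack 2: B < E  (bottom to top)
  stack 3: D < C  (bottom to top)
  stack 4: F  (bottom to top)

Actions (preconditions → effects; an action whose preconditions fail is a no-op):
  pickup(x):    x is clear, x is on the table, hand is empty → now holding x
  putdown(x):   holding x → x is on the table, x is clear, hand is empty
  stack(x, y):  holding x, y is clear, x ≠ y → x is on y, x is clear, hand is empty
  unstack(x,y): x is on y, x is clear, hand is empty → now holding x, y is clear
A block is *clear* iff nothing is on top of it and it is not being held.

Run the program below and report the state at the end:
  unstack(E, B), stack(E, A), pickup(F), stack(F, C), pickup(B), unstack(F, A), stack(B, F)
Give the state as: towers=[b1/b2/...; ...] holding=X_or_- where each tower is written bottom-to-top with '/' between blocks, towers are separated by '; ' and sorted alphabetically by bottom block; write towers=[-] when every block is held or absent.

step 1 (unstack(E, B)): towers=[A; B; D/C; F] holding=E
step 2 (stack(E, A)): towers=[A/E; B; D/C; F] holding=-
step 3 (pickup(F)): towers=[A/E; B; D/C] holding=F
step 4 (stack(F, C)): towers=[A/E; B; D/C/F] holding=-
step 5 (pickup(B)): towers=[A/E; D/C/F] holding=B
step 6 (unstack(F, A)) [no-op]: towers=[A/E; D/C/F] holding=B
step 7 (stack(B, F)): towers=[A/E; D/C/F/B] holding=-

towers=[A/E; D/C/F/B] holding=-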